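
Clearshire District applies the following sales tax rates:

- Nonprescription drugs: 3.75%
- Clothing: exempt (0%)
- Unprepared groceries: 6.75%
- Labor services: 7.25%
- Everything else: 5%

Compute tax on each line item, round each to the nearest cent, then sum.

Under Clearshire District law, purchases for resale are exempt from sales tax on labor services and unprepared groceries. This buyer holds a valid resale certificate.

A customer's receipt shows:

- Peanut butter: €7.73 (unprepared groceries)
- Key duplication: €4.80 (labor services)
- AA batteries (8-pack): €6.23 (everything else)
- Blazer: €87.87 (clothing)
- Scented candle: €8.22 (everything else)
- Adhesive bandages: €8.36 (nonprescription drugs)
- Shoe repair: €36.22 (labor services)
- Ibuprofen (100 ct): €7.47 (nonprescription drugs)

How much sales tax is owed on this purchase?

Peanut butter €7.73: unprepared groceries, buyer-exempt → 0% → €0.00
Key duplication €4.80: labor services, buyer-exempt → 0% → €0.00
AA batteries (8-pack) €6.23: everything else → 5% → €0.31
Blazer €87.87: clothing → 0% → €0.00
Scented candle €8.22: everything else → 5% → €0.41
Adhesive bandages €8.36: nonprescription drugs → 3.75% → €0.31
Shoe repair €36.22: labor services, buyer-exempt → 0% → €0.00
Ibuprofen (100 ct) €7.47: nonprescription drugs → 3.75% → €0.28
Total tax = €0.31 + €0.41 + €0.31 + €0.28 = €1.31

€1.31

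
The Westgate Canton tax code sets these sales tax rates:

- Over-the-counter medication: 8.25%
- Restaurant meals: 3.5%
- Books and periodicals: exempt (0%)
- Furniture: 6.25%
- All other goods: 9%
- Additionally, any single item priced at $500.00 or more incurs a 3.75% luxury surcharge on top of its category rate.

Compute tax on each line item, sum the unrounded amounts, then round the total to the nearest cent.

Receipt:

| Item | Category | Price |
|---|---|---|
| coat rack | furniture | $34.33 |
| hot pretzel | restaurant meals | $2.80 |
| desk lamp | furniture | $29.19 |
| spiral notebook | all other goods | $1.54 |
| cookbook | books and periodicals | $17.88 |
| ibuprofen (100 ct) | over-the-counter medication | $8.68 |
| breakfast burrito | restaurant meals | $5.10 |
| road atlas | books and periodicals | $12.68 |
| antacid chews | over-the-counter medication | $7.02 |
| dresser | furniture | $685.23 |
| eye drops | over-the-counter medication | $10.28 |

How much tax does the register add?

Coat rack $34.33: furniture → 6.25% → $2.145625
Hot pretzel $2.80: restaurant meals → 3.5% → $0.098
Desk lamp $29.19: furniture → 6.25% → $1.824375
Spiral notebook $1.54: all other goods → 9% → $0.1386
Cookbook $17.88: books and periodicals → 0% → $0.00
Ibuprofen (100 ct) $8.68: over-the-counter medication → 8.25% → $0.7161
Breakfast burrito $5.10: restaurant meals → 3.5% → $0.1785
Road atlas $12.68: books and periodicals → 0% → $0.00
Antacid chews $7.02: over-the-counter medication → 8.25% → $0.57915
Dresser $685.23: furniture → 6.25% + 3.75% surcharge = 10% → $68.523
Eye drops $10.28: over-the-counter medication → 8.25% → $0.8481
Unrounded tax sum = $75.05145 → $75.05

$75.05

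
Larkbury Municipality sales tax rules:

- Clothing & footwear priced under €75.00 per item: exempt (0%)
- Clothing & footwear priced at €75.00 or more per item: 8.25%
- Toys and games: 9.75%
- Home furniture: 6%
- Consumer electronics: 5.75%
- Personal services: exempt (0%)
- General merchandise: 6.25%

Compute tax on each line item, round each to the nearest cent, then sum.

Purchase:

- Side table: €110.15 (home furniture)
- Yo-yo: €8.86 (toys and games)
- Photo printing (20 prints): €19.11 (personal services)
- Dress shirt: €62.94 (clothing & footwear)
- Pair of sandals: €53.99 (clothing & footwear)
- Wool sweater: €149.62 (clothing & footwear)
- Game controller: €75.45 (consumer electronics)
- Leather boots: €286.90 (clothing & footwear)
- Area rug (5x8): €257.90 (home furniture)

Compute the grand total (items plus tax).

Side table €110.15: home furniture → 6% → €6.61
Yo-yo €8.86: toys and games → 9.75% → €0.86
Photo printing (20 prints) €19.11: personal services → 0% → €0.00
Dress shirt €62.94: clothing & footwear, under €75.00 → 0% → €0.00
Pair of sandals €53.99: clothing & footwear, under €75.00 → 0% → €0.00
Wool sweater €149.62: clothing & footwear, €75.00 or more → 8.25% → €12.34
Game controller €75.45: consumer electronics → 5.75% → €4.34
Leather boots €286.90: clothing & footwear, €75.00 or more → 8.25% → €23.67
Area rug (5x8) €257.90: home furniture → 6% → €15.47
Subtotal = €1024.92; tax = €63.29; total due = €1088.21

€1088.21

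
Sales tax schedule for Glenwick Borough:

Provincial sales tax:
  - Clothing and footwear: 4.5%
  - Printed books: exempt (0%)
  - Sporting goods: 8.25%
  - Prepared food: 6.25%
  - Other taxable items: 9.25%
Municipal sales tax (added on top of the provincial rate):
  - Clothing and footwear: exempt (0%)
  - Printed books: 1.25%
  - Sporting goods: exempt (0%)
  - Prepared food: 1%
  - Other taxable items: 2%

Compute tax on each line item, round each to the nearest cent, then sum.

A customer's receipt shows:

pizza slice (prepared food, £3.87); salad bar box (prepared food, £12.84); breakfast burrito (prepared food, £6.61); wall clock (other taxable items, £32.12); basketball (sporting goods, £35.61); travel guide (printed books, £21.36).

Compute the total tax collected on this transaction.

£8.51

Pizza slice £3.87: prepared food → 6.25% + 1% municipal = 7.25% → £0.28
Salad bar box £12.84: prepared food → 6.25% + 1% municipal = 7.25% → £0.93
Breakfast burrito £6.61: prepared food → 6.25% + 1% municipal = 7.25% → £0.48
Wall clock £32.12: other taxable items → 9.25% + 2% municipal = 11.25% → £3.61
Basketball £35.61: sporting goods → 8.25% + 0% municipal = 8.25% → £2.94
Travel guide £21.36: printed books → 0% + 1.25% municipal = 1.25% → £0.27
Total tax = £0.28 + £0.93 + £0.48 + £3.61 + £2.94 + £0.27 = £8.51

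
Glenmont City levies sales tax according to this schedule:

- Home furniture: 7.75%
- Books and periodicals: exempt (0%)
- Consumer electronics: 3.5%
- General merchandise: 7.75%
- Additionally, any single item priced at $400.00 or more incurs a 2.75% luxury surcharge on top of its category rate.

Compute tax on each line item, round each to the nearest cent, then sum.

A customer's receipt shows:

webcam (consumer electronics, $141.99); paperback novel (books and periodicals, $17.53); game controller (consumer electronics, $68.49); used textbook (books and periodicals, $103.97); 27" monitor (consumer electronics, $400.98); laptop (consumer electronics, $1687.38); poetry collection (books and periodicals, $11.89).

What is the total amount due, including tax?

Webcam $141.99: consumer electronics → 3.5% → $4.97
Paperback novel $17.53: books and periodicals → 0% → $0.00
Game controller $68.49: consumer electronics → 3.5% → $2.40
Used textbook $103.97: books and periodicals → 0% → $0.00
27" monitor $400.98: consumer electronics → 3.5% + 2.75% surcharge = 6.25% → $25.06
Laptop $1687.38: consumer electronics → 3.5% + 2.75% surcharge = 6.25% → $105.46
Poetry collection $11.89: books and periodicals → 0% → $0.00
Subtotal = $2432.23; tax = $137.89; total due = $2570.12

$2570.12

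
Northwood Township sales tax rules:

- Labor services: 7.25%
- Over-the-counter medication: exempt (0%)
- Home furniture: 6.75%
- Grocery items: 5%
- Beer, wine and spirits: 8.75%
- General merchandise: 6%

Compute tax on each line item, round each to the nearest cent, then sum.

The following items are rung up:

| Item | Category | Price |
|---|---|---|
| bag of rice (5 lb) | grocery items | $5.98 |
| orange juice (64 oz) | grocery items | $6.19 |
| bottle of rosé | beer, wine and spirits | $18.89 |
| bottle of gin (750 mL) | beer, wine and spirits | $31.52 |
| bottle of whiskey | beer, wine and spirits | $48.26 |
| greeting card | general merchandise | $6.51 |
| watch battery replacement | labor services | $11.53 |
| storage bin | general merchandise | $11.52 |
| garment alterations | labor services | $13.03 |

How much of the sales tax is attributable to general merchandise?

$1.08

Greeting card $6.51: general merchandise → 6% → $0.39
Storage bin $11.52: general merchandise → 6% → $0.69
Tax on general merchandise = $0.39 + $0.69 = $1.08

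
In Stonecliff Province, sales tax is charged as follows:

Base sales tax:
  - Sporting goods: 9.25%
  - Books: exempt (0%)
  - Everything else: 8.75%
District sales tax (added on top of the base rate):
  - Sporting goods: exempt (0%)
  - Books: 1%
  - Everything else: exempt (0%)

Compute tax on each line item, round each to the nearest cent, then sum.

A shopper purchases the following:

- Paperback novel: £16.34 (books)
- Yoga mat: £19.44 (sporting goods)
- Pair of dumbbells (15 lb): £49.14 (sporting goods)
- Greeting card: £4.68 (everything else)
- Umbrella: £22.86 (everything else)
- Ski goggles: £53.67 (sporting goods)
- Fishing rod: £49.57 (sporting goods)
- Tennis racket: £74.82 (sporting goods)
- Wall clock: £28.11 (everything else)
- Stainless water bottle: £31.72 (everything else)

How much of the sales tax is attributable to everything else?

£7.65

Greeting card £4.68: everything else → 8.75% + 0% district = 8.75% → £0.41
Umbrella £22.86: everything else → 8.75% + 0% district = 8.75% → £2.00
Wall clock £28.11: everything else → 8.75% + 0% district = 8.75% → £2.46
Stainless water bottle £31.72: everything else → 8.75% + 0% district = 8.75% → £2.78
Tax on everything else = £0.41 + £2.00 + £2.46 + £2.78 = £7.65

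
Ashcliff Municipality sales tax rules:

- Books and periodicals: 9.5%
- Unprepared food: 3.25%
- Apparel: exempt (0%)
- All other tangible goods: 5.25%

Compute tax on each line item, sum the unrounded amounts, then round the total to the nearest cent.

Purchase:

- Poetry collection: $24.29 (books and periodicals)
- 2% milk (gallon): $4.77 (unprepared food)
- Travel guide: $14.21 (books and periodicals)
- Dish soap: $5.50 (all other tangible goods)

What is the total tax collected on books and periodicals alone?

Poetry collection $24.29: books and periodicals → 9.5% → $2.30755
Travel guide $14.21: books and periodicals → 9.5% → $1.34995
Tax on books and periodicals: unrounded sum = $3.6575 → $3.66

$3.66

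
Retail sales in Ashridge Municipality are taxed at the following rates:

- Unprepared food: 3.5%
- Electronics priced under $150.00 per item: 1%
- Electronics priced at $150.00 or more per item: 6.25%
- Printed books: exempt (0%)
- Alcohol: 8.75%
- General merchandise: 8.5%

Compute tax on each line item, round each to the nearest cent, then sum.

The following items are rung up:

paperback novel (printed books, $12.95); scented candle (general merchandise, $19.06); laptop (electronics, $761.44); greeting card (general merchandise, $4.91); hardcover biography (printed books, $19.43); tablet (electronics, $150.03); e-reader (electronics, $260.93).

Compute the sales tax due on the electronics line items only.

Laptop $761.44: electronics, $150.00 or more → 6.25% → $47.59
Tablet $150.03: electronics, $150.00 or more → 6.25% → $9.38
E-reader $260.93: electronics, $150.00 or more → 6.25% → $16.31
Tax on electronics = $47.59 + $9.38 + $16.31 = $73.28

$73.28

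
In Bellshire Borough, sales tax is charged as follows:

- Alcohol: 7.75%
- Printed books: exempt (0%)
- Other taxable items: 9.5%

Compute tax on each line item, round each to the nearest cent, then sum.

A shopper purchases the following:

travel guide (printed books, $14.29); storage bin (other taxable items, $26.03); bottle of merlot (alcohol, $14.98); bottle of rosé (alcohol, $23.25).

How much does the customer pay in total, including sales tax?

Travel guide $14.29: printed books → 0% → $0.00
Storage bin $26.03: other taxable items → 9.5% → $2.47
Bottle of merlot $14.98: alcohol → 7.75% → $1.16
Bottle of rosé $23.25: alcohol → 7.75% → $1.80
Subtotal = $78.55; tax = $5.43; total due = $83.98

$83.98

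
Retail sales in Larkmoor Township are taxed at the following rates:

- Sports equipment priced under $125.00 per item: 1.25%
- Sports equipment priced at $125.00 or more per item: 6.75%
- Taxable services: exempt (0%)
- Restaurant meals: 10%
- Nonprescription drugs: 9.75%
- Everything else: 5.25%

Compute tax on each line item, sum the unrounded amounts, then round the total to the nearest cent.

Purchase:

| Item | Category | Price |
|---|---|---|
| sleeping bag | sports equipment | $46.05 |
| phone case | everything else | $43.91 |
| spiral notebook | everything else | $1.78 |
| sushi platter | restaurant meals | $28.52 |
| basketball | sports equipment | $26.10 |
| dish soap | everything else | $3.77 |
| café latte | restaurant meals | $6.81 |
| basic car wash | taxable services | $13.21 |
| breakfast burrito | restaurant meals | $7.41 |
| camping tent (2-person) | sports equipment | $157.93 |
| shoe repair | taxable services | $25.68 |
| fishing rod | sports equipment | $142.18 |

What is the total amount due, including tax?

$531.38

Sleeping bag $46.05: sports equipment, under $125.00 → 1.25% → $0.575625
Phone case $43.91: everything else → 5.25% → $2.305275
Spiral notebook $1.78: everything else → 5.25% → $0.09345
Sushi platter $28.52: restaurant meals → 10% → $2.852
Basketball $26.10: sports equipment, under $125.00 → 1.25% → $0.32625
Dish soap $3.77: everything else → 5.25% → $0.197925
Café latte $6.81: restaurant meals → 10% → $0.681
Basic car wash $13.21: taxable services → 0% → $0.00
Breakfast burrito $7.41: restaurant meals → 10% → $0.741
Camping tent (2-person) $157.93: sports equipment, $125.00 or more → 6.75% → $10.660275
Shoe repair $25.68: taxable services → 0% → $0.00
Fishing rod $142.18: sports equipment, $125.00 or more → 6.75% → $9.59715
Subtotal = $503.35; unrounded tax = $28.02995 → $28.03; total due = $531.38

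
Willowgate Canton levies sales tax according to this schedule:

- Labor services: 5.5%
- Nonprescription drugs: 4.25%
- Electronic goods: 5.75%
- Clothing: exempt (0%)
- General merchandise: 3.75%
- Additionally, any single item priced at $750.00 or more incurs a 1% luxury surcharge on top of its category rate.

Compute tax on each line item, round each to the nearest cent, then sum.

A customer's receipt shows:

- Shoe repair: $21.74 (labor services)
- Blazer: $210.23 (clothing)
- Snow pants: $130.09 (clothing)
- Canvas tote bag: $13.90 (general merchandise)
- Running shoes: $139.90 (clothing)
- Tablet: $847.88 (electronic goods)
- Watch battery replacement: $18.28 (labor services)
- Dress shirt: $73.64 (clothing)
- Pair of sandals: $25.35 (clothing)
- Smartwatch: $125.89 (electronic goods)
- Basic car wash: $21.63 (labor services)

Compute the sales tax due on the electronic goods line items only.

$64.47

Tablet $847.88: electronic goods → 5.75% + 1% surcharge = 6.75% → $57.23
Smartwatch $125.89: electronic goods → 5.75% → $7.24
Tax on electronic goods = $57.23 + $7.24 = $64.47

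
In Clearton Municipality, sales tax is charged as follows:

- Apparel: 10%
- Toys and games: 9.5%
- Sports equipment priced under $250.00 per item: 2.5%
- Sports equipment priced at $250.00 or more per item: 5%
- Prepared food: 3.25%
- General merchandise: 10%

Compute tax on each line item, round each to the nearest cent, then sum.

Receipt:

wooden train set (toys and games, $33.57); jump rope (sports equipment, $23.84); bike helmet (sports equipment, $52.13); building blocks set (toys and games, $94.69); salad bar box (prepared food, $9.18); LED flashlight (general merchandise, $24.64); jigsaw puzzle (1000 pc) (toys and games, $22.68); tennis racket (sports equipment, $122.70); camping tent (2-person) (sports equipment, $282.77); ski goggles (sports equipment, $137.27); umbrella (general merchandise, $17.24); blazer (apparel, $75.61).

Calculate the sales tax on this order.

$48.92

Wooden train set $33.57: toys and games → 9.5% → $3.19
Jump rope $23.84: sports equipment, under $250.00 → 2.5% → $0.60
Bike helmet $52.13: sports equipment, under $250.00 → 2.5% → $1.30
Building blocks set $94.69: toys and games → 9.5% → $9.00
Salad bar box $9.18: prepared food → 3.25% → $0.30
LED flashlight $24.64: general merchandise → 10% → $2.46
Jigsaw puzzle (1000 pc) $22.68: toys and games → 9.5% → $2.15
Tennis racket $122.70: sports equipment, under $250.00 → 2.5% → $3.07
Camping tent (2-person) $282.77: sports equipment, $250.00 or more → 5% → $14.14
Ski goggles $137.27: sports equipment, under $250.00 → 2.5% → $3.43
Umbrella $17.24: general merchandise → 10% → $1.72
Blazer $75.61: apparel → 10% → $7.56
Total tax = $3.19 + $0.60 + $1.30 + $9.00 + $0.30 + $2.46 + $2.15 + $3.07 + $14.14 + $3.43 + $1.72 + $7.56 = $48.92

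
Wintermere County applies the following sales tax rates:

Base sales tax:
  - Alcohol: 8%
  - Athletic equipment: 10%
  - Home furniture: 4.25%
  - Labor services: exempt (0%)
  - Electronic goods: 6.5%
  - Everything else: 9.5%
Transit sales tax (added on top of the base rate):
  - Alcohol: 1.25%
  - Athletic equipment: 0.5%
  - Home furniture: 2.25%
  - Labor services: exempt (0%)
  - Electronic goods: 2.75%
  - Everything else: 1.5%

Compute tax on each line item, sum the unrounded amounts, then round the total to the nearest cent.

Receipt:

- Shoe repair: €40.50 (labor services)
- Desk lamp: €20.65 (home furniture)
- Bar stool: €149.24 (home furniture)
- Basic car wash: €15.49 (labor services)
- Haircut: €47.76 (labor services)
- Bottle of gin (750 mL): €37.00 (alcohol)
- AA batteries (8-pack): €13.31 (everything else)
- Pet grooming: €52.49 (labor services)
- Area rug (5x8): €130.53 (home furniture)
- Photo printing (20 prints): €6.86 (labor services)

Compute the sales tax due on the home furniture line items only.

€19.53

Desk lamp €20.65: home furniture → 4.25% + 2.25% transit = 6.5% → €1.34225
Bar stool €149.24: home furniture → 4.25% + 2.25% transit = 6.5% → €9.7006
Area rug (5x8) €130.53: home furniture → 4.25% + 2.25% transit = 6.5% → €8.48445
Tax on home furniture: unrounded sum = €19.5273 → €19.53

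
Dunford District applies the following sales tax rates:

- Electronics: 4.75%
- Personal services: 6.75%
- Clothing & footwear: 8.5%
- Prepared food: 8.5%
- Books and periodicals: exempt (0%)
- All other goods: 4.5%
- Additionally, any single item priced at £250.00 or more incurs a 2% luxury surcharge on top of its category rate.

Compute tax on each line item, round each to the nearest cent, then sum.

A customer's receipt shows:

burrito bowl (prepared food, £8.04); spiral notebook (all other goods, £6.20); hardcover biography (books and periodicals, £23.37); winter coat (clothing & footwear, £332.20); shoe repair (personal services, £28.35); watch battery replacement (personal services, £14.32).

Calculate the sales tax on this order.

£38.72

Burrito bowl £8.04: prepared food → 8.5% → £0.68
Spiral notebook £6.20: all other goods → 4.5% → £0.28
Hardcover biography £23.37: books and periodicals → 0% → £0.00
Winter coat £332.20: clothing & footwear → 8.5% + 2% surcharge = 10.5% → £34.88
Shoe repair £28.35: personal services → 6.75% → £1.91
Watch battery replacement £14.32: personal services → 6.75% → £0.97
Total tax = £0.68 + £0.28 + £34.88 + £1.91 + £0.97 = £38.72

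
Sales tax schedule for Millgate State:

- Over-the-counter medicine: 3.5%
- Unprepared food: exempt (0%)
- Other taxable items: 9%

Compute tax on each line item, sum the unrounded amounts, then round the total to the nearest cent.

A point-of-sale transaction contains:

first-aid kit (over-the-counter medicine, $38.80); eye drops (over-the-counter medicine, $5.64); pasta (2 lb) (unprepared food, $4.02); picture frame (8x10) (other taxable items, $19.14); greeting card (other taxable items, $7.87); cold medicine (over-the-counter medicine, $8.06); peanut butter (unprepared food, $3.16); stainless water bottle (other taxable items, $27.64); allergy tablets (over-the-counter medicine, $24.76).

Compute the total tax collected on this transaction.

First-aid kit $38.80: over-the-counter medicine → 3.5% → $1.358
Eye drops $5.64: over-the-counter medicine → 3.5% → $0.1974
Pasta (2 lb) $4.02: unprepared food → 0% → $0.00
Picture frame (8x10) $19.14: other taxable items → 9% → $1.7226
Greeting card $7.87: other taxable items → 9% → $0.7083
Cold medicine $8.06: over-the-counter medicine → 3.5% → $0.2821
Peanut butter $3.16: unprepared food → 0% → $0.00
Stainless water bottle $27.64: other taxable items → 9% → $2.4876
Allergy tablets $24.76: over-the-counter medicine → 3.5% → $0.8666
Unrounded tax sum = $7.6226 → $7.62

$7.62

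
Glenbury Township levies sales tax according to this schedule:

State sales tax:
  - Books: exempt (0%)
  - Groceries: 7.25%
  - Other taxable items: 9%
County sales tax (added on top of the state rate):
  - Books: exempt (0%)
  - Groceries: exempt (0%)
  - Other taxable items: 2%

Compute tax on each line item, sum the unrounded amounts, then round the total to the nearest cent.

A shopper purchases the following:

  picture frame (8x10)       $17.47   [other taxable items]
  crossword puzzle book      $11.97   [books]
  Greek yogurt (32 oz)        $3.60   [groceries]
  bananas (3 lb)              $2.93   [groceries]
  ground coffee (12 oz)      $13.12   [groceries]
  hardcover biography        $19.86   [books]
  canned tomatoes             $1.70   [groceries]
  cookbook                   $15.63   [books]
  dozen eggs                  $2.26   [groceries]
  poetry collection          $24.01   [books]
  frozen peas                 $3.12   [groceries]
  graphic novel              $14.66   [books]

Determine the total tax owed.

Picture frame (8x10) $17.47: other taxable items → 9% + 2% county = 11% → $1.9217
Crossword puzzle book $11.97: books → 0% + 0% county = 0% → $0.00
Greek yogurt (32 oz) $3.60: groceries → 7.25% + 0% county = 7.25% → $0.261
Bananas (3 lb) $2.93: groceries → 7.25% + 0% county = 7.25% → $0.212425
Ground coffee (12 oz) $13.12: groceries → 7.25% + 0% county = 7.25% → $0.9512
Hardcover biography $19.86: books → 0% + 0% county = 0% → $0.00
Canned tomatoes $1.70: groceries → 7.25% + 0% county = 7.25% → $0.12325
Cookbook $15.63: books → 0% + 0% county = 0% → $0.00
Dozen eggs $2.26: groceries → 7.25% + 0% county = 7.25% → $0.16385
Poetry collection $24.01: books → 0% + 0% county = 0% → $0.00
Frozen peas $3.12: groceries → 7.25% + 0% county = 7.25% → $0.2262
Graphic novel $14.66: books → 0% + 0% county = 0% → $0.00
Unrounded tax sum = $3.859625 → $3.86

$3.86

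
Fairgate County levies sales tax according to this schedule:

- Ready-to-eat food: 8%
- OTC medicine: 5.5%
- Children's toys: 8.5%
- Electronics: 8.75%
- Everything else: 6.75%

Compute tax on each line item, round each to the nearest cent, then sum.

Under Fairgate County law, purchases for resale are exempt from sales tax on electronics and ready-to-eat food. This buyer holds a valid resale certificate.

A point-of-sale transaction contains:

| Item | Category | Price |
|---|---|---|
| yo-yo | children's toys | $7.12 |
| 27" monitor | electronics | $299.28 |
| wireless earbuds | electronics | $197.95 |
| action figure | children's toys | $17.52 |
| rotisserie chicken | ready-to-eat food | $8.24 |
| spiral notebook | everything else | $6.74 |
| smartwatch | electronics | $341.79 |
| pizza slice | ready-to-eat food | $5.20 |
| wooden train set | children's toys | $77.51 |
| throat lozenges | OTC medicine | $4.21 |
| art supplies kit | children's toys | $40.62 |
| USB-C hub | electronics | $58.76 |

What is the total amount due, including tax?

$1077.76

Yo-yo $7.12: children's toys → 8.5% → $0.61
27" monitor $299.28: electronics, buyer-exempt → 0% → $0.00
Wireless earbuds $197.95: electronics, buyer-exempt → 0% → $0.00
Action figure $17.52: children's toys → 8.5% → $1.49
Rotisserie chicken $8.24: ready-to-eat food, buyer-exempt → 0% → $0.00
Spiral notebook $6.74: everything else → 6.75% → $0.45
Smartwatch $341.79: electronics, buyer-exempt → 0% → $0.00
Pizza slice $5.20: ready-to-eat food, buyer-exempt → 0% → $0.00
Wooden train set $77.51: children's toys → 8.5% → $6.59
Throat lozenges $4.21: OTC medicine → 5.5% → $0.23
Art supplies kit $40.62: children's toys → 8.5% → $3.45
USB-C hub $58.76: electronics, buyer-exempt → 0% → $0.00
Subtotal = $1064.94; tax = $12.82; total due = $1077.76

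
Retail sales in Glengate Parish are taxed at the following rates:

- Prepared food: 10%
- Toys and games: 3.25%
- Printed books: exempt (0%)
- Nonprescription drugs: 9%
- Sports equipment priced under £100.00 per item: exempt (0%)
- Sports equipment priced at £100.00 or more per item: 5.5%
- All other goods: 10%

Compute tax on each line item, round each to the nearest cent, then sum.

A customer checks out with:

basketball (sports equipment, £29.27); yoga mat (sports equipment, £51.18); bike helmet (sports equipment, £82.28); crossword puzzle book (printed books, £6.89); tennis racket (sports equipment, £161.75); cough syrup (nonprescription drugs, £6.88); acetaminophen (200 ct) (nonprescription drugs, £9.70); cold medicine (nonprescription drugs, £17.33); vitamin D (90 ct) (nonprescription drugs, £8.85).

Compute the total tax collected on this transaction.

£12.75

Basketball £29.27: sports equipment, under £100.00 → 0% → £0.00
Yoga mat £51.18: sports equipment, under £100.00 → 0% → £0.00
Bike helmet £82.28: sports equipment, under £100.00 → 0% → £0.00
Crossword puzzle book £6.89: printed books → 0% → £0.00
Tennis racket £161.75: sports equipment, £100.00 or more → 5.5% → £8.90
Cough syrup £6.88: nonprescription drugs → 9% → £0.62
Acetaminophen (200 ct) £9.70: nonprescription drugs → 9% → £0.87
Cold medicine £17.33: nonprescription drugs → 9% → £1.56
Vitamin D (90 ct) £8.85: nonprescription drugs → 9% → £0.80
Total tax = £8.90 + £0.62 + £0.87 + £1.56 + £0.80 = £12.75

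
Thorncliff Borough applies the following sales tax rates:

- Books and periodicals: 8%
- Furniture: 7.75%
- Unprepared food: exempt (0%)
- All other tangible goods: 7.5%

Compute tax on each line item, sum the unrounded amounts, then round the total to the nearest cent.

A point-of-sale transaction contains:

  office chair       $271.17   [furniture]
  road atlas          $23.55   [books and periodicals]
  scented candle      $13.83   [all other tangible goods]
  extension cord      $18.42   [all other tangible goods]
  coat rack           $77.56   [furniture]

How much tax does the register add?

Office chair $271.17: furniture → 7.75% → $21.015675
Road atlas $23.55: books and periodicals → 8% → $1.884
Scented candle $13.83: all other tangible goods → 7.5% → $1.03725
Extension cord $18.42: all other tangible goods → 7.5% → $1.3815
Coat rack $77.56: furniture → 7.75% → $6.0109
Unrounded tax sum = $31.329325 → $31.33

$31.33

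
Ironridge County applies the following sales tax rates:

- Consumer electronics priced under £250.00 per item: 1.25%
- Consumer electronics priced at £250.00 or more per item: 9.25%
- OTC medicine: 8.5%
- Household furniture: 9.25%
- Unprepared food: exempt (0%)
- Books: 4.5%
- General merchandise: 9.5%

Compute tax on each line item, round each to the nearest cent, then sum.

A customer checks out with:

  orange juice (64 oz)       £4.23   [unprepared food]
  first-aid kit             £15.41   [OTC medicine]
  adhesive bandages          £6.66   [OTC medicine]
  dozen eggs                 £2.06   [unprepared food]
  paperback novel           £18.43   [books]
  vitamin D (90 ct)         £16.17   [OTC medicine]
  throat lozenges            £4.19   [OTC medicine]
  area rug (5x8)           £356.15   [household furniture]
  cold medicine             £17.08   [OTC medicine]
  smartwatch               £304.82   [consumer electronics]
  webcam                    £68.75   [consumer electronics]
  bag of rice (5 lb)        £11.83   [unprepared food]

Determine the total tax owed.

Orange juice (64 oz) £4.23: unprepared food → 0% → £0.00
First-aid kit £15.41: OTC medicine → 8.5% → £1.31
Adhesive bandages £6.66: OTC medicine → 8.5% → £0.57
Dozen eggs £2.06: unprepared food → 0% → £0.00
Paperback novel £18.43: books → 4.5% → £0.83
Vitamin D (90 ct) £16.17: OTC medicine → 8.5% → £1.37
Throat lozenges £4.19: OTC medicine → 8.5% → £0.36
Area rug (5x8) £356.15: household furniture → 9.25% → £32.94
Cold medicine £17.08: OTC medicine → 8.5% → £1.45
Smartwatch £304.82: consumer electronics, £250.00 or more → 9.25% → £28.20
Webcam £68.75: consumer electronics, under £250.00 → 1.25% → £0.86
Bag of rice (5 lb) £11.83: unprepared food → 0% → £0.00
Total tax = £1.31 + £0.57 + £0.83 + £1.37 + £0.36 + £32.94 + £1.45 + £28.20 + £0.86 = £67.89

£67.89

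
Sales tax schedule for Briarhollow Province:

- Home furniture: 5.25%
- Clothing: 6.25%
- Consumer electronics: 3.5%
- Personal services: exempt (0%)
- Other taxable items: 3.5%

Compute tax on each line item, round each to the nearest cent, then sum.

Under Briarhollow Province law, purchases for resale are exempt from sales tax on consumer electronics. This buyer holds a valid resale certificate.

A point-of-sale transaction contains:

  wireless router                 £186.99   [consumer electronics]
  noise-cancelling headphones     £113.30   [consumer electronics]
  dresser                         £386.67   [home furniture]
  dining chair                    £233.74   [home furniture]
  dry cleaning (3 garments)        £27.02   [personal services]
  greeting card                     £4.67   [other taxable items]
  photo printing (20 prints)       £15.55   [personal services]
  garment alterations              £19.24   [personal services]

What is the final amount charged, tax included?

Wireless router £186.99: consumer electronics, buyer-exempt → 0% → £0.00
Noise-cancelling headphones £113.30: consumer electronics, buyer-exempt → 0% → £0.00
Dresser £386.67: home furniture → 5.25% → £20.30
Dining chair £233.74: home furniture → 5.25% → £12.27
Dry cleaning (3 garments) £27.02: personal services → 0% → £0.00
Greeting card £4.67: other taxable items → 3.5% → £0.16
Photo printing (20 prints) £15.55: personal services → 0% → £0.00
Garment alterations £19.24: personal services → 0% → £0.00
Subtotal = £987.18; tax = £32.73; total due = £1019.91

£1019.91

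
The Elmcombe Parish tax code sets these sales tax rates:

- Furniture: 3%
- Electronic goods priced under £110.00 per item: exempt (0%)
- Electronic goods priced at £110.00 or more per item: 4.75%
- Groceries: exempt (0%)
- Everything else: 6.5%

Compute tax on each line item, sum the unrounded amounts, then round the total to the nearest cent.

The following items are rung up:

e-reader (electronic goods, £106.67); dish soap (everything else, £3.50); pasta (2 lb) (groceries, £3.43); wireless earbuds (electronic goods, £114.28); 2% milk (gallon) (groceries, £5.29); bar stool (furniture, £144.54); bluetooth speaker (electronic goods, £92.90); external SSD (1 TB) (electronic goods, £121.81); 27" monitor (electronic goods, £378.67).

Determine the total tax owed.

E-reader £106.67: electronic goods, under £110.00 → 0% → £0.00
Dish soap £3.50: everything else → 6.5% → £0.2275
Pasta (2 lb) £3.43: groceries → 0% → £0.00
Wireless earbuds £114.28: electronic goods, £110.00 or more → 4.75% → £5.4283
2% milk (gallon) £5.29: groceries → 0% → £0.00
Bar stool £144.54: furniture → 3% → £4.3362
Bluetooth speaker £92.90: electronic goods, under £110.00 → 0% → £0.00
External SSD (1 TB) £121.81: electronic goods, £110.00 or more → 4.75% → £5.785975
27" monitor £378.67: electronic goods, £110.00 or more → 4.75% → £17.986825
Unrounded tax sum = £33.7648 → £33.76

£33.76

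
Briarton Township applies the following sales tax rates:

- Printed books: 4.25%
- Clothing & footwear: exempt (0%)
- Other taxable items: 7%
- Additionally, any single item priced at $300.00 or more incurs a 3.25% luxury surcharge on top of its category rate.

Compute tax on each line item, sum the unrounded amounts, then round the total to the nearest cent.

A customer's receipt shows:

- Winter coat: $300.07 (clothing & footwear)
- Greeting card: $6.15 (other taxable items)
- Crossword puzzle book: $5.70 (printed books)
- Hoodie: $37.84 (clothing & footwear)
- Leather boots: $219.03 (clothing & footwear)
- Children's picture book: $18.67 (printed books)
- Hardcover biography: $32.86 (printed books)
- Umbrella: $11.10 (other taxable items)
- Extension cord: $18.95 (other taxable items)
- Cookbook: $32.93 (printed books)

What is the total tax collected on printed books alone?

Crossword puzzle book $5.70: printed books → 4.25% → $0.24225
Children's picture book $18.67: printed books → 4.25% → $0.793475
Hardcover biography $32.86: printed books → 4.25% → $1.39655
Cookbook $32.93: printed books → 4.25% → $1.399525
Tax on printed books: unrounded sum = $3.8318 → $3.83

$3.83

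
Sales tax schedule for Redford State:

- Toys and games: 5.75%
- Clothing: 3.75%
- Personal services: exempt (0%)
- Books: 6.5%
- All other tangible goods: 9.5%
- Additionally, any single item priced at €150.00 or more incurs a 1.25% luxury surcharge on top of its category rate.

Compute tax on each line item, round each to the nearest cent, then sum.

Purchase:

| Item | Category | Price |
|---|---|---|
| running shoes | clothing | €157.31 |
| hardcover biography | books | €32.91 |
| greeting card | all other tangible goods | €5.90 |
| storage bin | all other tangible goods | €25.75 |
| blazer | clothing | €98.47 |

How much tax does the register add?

Running shoes €157.31: clothing → 3.75% + 1.25% surcharge = 5% → €7.87
Hardcover biography €32.91: books → 6.5% → €2.14
Greeting card €5.90: all other tangible goods → 9.5% → €0.56
Storage bin €25.75: all other tangible goods → 9.5% → €2.45
Blazer €98.47: clothing → 3.75% → €3.69
Total tax = €7.87 + €2.14 + €0.56 + €2.45 + €3.69 = €16.71

€16.71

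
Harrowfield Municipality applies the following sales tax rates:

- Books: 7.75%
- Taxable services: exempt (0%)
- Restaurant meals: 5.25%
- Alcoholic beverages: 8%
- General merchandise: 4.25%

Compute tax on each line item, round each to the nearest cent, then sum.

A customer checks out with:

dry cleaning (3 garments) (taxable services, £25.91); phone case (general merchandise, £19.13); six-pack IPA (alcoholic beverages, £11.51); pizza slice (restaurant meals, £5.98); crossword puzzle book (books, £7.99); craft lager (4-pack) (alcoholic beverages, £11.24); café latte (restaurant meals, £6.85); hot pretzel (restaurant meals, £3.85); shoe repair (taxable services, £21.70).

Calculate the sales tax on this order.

£4.12

Dry cleaning (3 garments) £25.91: taxable services → 0% → £0.00
Phone case £19.13: general merchandise → 4.25% → £0.81
Six-pack IPA £11.51: alcoholic beverages → 8% → £0.92
Pizza slice £5.98: restaurant meals → 5.25% → £0.31
Crossword puzzle book £7.99: books → 7.75% → £0.62
Craft lager (4-pack) £11.24: alcoholic beverages → 8% → £0.90
Café latte £6.85: restaurant meals → 5.25% → £0.36
Hot pretzel £3.85: restaurant meals → 5.25% → £0.20
Shoe repair £21.70: taxable services → 0% → £0.00
Total tax = £0.81 + £0.92 + £0.31 + £0.62 + £0.90 + £0.36 + £0.20 = £4.12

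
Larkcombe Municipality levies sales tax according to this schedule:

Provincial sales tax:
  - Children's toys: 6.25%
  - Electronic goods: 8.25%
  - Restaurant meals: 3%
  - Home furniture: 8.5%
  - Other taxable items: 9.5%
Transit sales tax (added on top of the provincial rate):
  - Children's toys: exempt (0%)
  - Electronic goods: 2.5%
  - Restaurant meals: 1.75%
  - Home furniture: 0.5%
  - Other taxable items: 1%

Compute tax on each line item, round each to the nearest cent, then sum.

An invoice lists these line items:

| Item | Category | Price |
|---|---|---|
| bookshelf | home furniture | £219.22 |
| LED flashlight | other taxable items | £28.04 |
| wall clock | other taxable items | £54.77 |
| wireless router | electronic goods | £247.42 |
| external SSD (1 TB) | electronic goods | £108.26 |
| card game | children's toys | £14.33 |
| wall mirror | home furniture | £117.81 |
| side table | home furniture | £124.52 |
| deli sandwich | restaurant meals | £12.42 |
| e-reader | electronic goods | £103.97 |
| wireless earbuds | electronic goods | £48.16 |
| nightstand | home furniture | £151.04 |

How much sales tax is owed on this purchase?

£119.91

Bookshelf £219.22: home furniture → 8.5% + 0.5% transit = 9% → £19.73
LED flashlight £28.04: other taxable items → 9.5% + 1% transit = 10.5% → £2.94
Wall clock £54.77: other taxable items → 9.5% + 1% transit = 10.5% → £5.75
Wireless router £247.42: electronic goods → 8.25% + 2.5% transit = 10.75% → £26.60
External SSD (1 TB) £108.26: electronic goods → 8.25% + 2.5% transit = 10.75% → £11.64
Card game £14.33: children's toys → 6.25% + 0% transit = 6.25% → £0.90
Wall mirror £117.81: home furniture → 8.5% + 0.5% transit = 9% → £10.60
Side table £124.52: home furniture → 8.5% + 0.5% transit = 9% → £11.21
Deli sandwich £12.42: restaurant meals → 3% + 1.75% transit = 4.75% → £0.59
E-reader £103.97: electronic goods → 8.25% + 2.5% transit = 10.75% → £11.18
Wireless earbuds £48.16: electronic goods → 8.25% + 2.5% transit = 10.75% → £5.18
Nightstand £151.04: home furniture → 8.5% + 0.5% transit = 9% → £13.59
Total tax = £19.73 + £2.94 + £5.75 + £26.60 + £11.64 + £0.90 + £10.60 + £11.21 + £0.59 + £11.18 + £5.18 + £13.59 = £119.91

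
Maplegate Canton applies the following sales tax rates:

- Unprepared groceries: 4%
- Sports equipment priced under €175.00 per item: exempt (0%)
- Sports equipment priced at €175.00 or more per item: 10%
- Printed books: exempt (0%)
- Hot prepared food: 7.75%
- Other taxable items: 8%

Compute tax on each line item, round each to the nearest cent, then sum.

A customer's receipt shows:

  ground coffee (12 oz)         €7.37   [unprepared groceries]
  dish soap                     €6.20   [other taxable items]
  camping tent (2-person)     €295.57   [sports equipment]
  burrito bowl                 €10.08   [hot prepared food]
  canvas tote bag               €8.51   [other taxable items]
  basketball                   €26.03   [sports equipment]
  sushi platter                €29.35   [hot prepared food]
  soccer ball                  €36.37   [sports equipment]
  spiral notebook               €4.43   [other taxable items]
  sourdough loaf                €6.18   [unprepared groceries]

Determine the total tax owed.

Ground coffee (12 oz) €7.37: unprepared groceries → 4% → €0.29
Dish soap €6.20: other taxable items → 8% → €0.50
Camping tent (2-person) €295.57: sports equipment, €175.00 or more → 10% → €29.56
Burrito bowl €10.08: hot prepared food → 7.75% → €0.78
Canvas tote bag €8.51: other taxable items → 8% → €0.68
Basketball €26.03: sports equipment, under €175.00 → 0% → €0.00
Sushi platter €29.35: hot prepared food → 7.75% → €2.27
Soccer ball €36.37: sports equipment, under €175.00 → 0% → €0.00
Spiral notebook €4.43: other taxable items → 8% → €0.35
Sourdough loaf €6.18: unprepared groceries → 4% → €0.25
Total tax = €0.29 + €0.50 + €29.56 + €0.78 + €0.68 + €2.27 + €0.35 + €0.25 = €34.68

€34.68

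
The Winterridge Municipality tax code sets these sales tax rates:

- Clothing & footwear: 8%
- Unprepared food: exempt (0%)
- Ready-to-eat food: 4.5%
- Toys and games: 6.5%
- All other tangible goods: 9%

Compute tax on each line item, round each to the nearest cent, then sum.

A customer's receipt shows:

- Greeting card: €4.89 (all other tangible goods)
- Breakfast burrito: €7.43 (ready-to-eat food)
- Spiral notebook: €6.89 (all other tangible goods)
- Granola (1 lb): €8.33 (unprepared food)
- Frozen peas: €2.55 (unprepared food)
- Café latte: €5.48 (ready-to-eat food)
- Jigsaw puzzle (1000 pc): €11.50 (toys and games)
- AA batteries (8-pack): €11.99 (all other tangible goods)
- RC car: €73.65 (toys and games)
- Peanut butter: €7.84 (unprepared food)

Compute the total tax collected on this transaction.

€8.26

Greeting card €4.89: all other tangible goods → 9% → €0.44
Breakfast burrito €7.43: ready-to-eat food → 4.5% → €0.33
Spiral notebook €6.89: all other tangible goods → 9% → €0.62
Granola (1 lb) €8.33: unprepared food → 0% → €0.00
Frozen peas €2.55: unprepared food → 0% → €0.00
Café latte €5.48: ready-to-eat food → 4.5% → €0.25
Jigsaw puzzle (1000 pc) €11.50: toys and games → 6.5% → €0.75
AA batteries (8-pack) €11.99: all other tangible goods → 9% → €1.08
RC car €73.65: toys and games → 6.5% → €4.79
Peanut butter €7.84: unprepared food → 0% → €0.00
Total tax = €0.44 + €0.33 + €0.62 + €0.25 + €0.75 + €1.08 + €4.79 = €8.26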